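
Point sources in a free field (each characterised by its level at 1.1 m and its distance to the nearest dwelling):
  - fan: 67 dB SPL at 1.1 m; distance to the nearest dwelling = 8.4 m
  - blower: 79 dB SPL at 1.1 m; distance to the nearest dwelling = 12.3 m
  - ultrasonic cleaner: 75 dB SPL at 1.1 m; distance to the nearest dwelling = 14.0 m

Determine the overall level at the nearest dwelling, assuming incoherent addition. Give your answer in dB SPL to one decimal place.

59.6 dB SPL

First find each source's level at the receiver (point-source: −20·log₁₀(r/r_ref)), then combine on an intensity basis.
fan: 67 − 20·log₁₀(8.4/1.1) = 67 − 17.66 = 49.34 dB SPL.
blower: 79 − 20·log₁₀(12.3/1.1) = 79 − 20.97 = 58.03 dB SPL.
ultrasonic cleaner: 75 − 20·log₁₀(14.0/1.1) = 75 − 22.09 = 52.91 dB SPL.
Σ 10^(L/10) = 9.165e+05 → L_total = 10·log₁₀(9.165e+05) = 59.62 dB SPL.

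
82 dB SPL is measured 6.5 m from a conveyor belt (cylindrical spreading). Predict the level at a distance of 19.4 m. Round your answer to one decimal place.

Line-source attenuation: ΔL = 10·log₁₀(r₂/r₁) = 10·log₁₀(19.4/6.5) = 4.749 dB.
L₂ = 82 − 10·log₁₀(19.4/6.5) = 82 − 4.749 = 77.25 dB SPL.

77.3 dB SPL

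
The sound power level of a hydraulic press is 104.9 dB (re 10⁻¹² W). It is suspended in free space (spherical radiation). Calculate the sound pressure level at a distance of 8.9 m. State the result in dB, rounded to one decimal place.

Free-field spherical radiation: L_p = L_w − 10·log₁₀(4π·r²), r = 8.9 m.
4π·r² = 995.4 m², 10·log₁₀ of that is 29.980 dB.
L_p = 104.9 − 29.980 = 74.92 dB.

74.9 dB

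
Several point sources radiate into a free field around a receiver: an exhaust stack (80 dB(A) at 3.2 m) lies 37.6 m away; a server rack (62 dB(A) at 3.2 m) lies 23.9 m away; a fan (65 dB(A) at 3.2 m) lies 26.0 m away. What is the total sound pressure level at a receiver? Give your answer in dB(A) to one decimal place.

Apply inverse-square spreading to bring every level to the receiver, then sum 10^(L/10).
exhaust stack: 80 − 20·log₁₀(37.6/3.2) = 80 − 21.40 = 58.60 dB(A).
server rack: 62 − 20·log₁₀(23.9/3.2) = 62 − 17.46 = 44.54 dB(A).
fan: 65 − 20·log₁₀(26.0/3.2) = 65 − 18.20 = 46.80 dB(A).
Σ 10^(L/10) = 8.006e+05 → L_total = 10·log₁₀(8.006e+05) = 59.03 dB(A).

59.0 dB(A)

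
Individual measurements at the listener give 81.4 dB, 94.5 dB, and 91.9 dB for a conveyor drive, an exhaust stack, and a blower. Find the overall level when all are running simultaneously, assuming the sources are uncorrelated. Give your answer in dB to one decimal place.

Incoherent sources combine by intensity addition: L_total = 10·log₁₀(Σ 10^(L_i/10)).
Σ 10^(L/10) = 10^(81.4/10) + 10^(94.5/10) + 10^(91.9/10) = 4.505e+09.
L_total = 10·log₁₀(4.505e+09) = 96.54 dB.

96.5 dB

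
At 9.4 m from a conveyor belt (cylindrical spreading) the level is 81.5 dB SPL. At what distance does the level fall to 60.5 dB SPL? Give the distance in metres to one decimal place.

Line-source spreading drops the level by 10·log₁₀(r₂/r₁); inverting, r₂/r₁ = 10^(ΔL/10).
r₂ = 9.4·10^((81.5−60.5)/10) = 9.4·10^(21.0/10) = 1183.39 m.

1183.4 m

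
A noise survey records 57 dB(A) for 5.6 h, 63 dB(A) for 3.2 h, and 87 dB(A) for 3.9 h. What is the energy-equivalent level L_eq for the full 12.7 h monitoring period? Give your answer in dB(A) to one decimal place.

81.9 dB(A)

The energy average is taken in the linear domain: L_eq = 10·log₁₀[(Σ tᵢ·10^(Lᵢ/10))/T], T = 12.7 h.
Σ tᵢ·10^(Lᵢ/10) = 5.6·10^(57/10) + 3.2·10^(63/10) + 3.9·10^(87/10) = 1.964e+09.
L_eq = 10·log₁₀(1.964e+09/12.7) = 81.89 dB(A).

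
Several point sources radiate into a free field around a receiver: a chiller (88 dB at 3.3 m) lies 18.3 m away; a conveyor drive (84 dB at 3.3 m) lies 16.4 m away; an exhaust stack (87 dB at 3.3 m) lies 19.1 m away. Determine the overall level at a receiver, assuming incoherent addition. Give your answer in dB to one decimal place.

76.6 dB

First find each source's level at the receiver (point-source: −20·log₁₀(r/r_ref)), then combine on an intensity basis.
chiller: 88 − 20·log₁₀(18.3/3.3) = 88 − 14.88 = 73.12 dB.
conveyor drive: 84 − 20·log₁₀(16.4/3.3) = 84 − 13.93 = 70.07 dB.
exhaust stack: 87 − 20·log₁₀(19.1/3.3) = 87 − 15.25 = 71.75 dB.
Σ 10^(L/10) = 4.565e+07 → L_total = 10·log₁₀(4.565e+07) = 76.59 dB.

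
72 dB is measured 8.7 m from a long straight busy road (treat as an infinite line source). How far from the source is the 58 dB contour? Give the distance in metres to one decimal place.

The 14.0 dB drop corresponds to a distance ratio of 10^(14.0/10) for a line source.
r₂ = 8.7·10^((72−58)/10) = 8.7·10^(14.0/10) = 218.53 m.

218.5 m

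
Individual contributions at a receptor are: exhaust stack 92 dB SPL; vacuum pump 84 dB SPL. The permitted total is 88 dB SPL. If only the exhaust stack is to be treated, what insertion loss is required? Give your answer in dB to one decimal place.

Fixed contribution from the other source: Σ 10^(L/10) = 10^(84/10) = 2.512e+08 (84.00 dB SPL).
To meet 88 dB SPL overall, the treated exhaust stack may contribute at most 10^(88/10) − 2.512e+08 = 3.798e+08, i.e. 85.80 dB SPL.
So the exhaust stack must be reduced from 92 to 85.80 dB SPL: IL = 6.20 dB.

6.2 dB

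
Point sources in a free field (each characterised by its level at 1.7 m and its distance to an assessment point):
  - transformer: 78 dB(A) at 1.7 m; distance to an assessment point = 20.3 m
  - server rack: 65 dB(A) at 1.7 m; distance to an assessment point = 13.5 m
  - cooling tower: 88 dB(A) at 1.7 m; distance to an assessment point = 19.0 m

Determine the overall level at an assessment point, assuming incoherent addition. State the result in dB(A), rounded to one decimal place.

67.4 dB(A)

First find each source's level at the receiver (point-source: −20·log₁₀(r/r_ref)), then combine on an intensity basis.
transformer: 78 − 20·log₁₀(20.3/1.7) = 78 − 21.54 = 56.46 dB(A).
server rack: 65 − 20·log₁₀(13.5/1.7) = 65 − 18.00 = 47.00 dB(A).
cooling tower: 88 − 20·log₁₀(19.0/1.7) = 88 − 20.97 = 67.03 dB(A).
Σ 10^(L/10) = 5.544e+06 → L_total = 10·log₁₀(5.544e+06) = 67.44 dB(A).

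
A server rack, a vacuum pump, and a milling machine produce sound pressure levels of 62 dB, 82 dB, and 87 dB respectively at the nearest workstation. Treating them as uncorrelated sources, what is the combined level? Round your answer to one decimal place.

88.2 dB

For uncorrelated sources the intensities add, so convert each level to linear form, sum, and take 10·log₁₀ of the total.
Σ 10^(L/10) = 10^(62/10) + 10^(82/10) + 10^(87/10) = 6.613e+08.
L_total = 10·log₁₀(6.613e+08) = 88.20 dB.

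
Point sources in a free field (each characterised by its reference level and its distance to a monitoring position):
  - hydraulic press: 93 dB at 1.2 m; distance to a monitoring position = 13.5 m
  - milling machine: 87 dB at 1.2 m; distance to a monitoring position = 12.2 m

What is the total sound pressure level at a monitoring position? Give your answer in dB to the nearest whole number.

73 dB

First find each source's level at the receiver (point-source: −20·log₁₀(r/r_ref)), then combine on an intensity basis.
hydraulic press: 93 − 20·log₁₀(13.5/1.2) = 93 − 21.02 = 71.98 dB.
milling machine: 87 − 20·log₁₀(12.2/1.2) = 87 − 20.14 = 66.86 dB.
Σ 10^(L/10) = 2.061e+07 → L_total = 10·log₁₀(2.061e+07) = 73.14 dB.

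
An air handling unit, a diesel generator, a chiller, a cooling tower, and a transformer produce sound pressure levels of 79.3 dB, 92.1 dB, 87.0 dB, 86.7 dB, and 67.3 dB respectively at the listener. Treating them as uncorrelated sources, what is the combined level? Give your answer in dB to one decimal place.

Incoherent sources combine by intensity addition: L_total = 10·log₁₀(Σ 10^(L_i/10)).
Σ 10^(L/10) = 10^(79.3/10) + 10^(92.1/10) + 10^(87.0/10) + 10^(86.7/10) + 10^(67.3/10) = 2.681e+09.
L_total = 10·log₁₀(2.681e+09) = 94.28 dB.

94.3 dB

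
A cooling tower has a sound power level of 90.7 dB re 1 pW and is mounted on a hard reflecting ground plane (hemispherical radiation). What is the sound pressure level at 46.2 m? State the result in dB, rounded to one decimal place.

49.4 dB

The power spreads over a hemisphere of area 2π·r², so L_p = L_w − 10·log₁₀(2π·r²).
2π·r² = 1.341e+04 m², 10·log₁₀ of that is 41.275 dB.
L_p = 90.7 − 41.275 = 49.43 dB.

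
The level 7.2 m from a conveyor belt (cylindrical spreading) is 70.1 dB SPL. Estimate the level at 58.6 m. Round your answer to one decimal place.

For a line source, L₂ = L₁ − 10·log₁₀(r₂/r₁).
L₂ = 70.1 − 10·log₁₀(58.6/7.2) = 70.1 − 9.106 = 60.99 dB SPL.

61.0 dB SPL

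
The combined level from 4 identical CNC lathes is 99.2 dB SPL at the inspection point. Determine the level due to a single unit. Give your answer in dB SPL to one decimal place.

For N identical incoherent sources L_total = L₁ + 10·log₁₀ N, so L₁ = 99.2 − 10·log₁₀(4) = 99.2 − 6.021.

93.2 dB SPL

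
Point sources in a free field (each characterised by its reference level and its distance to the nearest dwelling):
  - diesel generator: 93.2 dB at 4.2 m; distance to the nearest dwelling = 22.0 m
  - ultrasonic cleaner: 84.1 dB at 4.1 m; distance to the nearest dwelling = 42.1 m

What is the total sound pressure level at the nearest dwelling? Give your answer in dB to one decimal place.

79.0 dB

Apply inverse-square spreading to bring every level to the receiver, then sum 10^(L/10).
diesel generator: 93.2 − 20·log₁₀(22.0/4.2) = 93.2 − 14.38 = 78.82 dB.
ultrasonic cleaner: 84.1 − 20·log₁₀(42.1/4.1) = 84.1 − 20.23 = 63.87 dB.
Σ 10^(L/10) = 7.858e+07 → L_total = 10·log₁₀(7.858e+07) = 78.95 dB.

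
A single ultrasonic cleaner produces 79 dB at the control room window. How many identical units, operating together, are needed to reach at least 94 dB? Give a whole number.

Need L₁ + 10·log₁₀ N ≥ 94, i.e. log₁₀ N ≥ 1.50.
N ≥ 10^(15.0/10) = 31.623, so N = 32.

32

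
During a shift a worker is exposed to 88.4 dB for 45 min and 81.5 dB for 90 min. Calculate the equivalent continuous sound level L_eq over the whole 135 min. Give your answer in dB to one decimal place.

Weight each interval's intensity by its duration and average over T = 135 min:
Σ tᵢ·10^(Lᵢ/10) = 45·10^(88.4/10) + 90·10^(81.5/10) = 4.385e+10.
L_eq = 10·log₁₀(4.385e+10/135) = 85.12 dB.

85.1 dB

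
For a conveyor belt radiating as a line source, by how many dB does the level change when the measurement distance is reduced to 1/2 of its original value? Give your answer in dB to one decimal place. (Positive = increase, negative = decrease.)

+3.0 dB

With cylindrical spreading the level changes by −10·log₁₀(r₂/r₁).
ΔL = −10·log₁₀(0.5) = +3.01 dB.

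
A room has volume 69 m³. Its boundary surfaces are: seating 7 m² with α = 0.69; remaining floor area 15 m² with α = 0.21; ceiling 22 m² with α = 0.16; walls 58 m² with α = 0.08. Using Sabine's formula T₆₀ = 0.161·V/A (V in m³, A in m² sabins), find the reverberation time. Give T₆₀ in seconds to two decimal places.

A = Σ Sᵢαᵢ = 7·0.69 + 15·0.21 + 22·0.16 + 58·0.08 = 16.14 m².
T₆₀ = 0.161·V/A = 0.161·69/16.14 = 0.688 s.

0.69 s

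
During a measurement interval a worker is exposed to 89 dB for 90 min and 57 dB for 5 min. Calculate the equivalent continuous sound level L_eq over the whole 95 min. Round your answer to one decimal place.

88.8 dB

Weight each interval's intensity by its duration and average over T = 95 min:
Σ tᵢ·10^(Lᵢ/10) = 90·10^(89/10) + 5·10^(57/10) = 7.149e+10.
L_eq = 10·log₁₀(7.149e+10/95) = 88.77 dB.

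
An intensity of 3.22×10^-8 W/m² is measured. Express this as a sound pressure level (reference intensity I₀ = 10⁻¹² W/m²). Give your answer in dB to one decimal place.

L = 10·log₁₀(I/I₀) = 10·log₁₀(3.22×10^-8/10⁻¹²) = 10·log₁₀(3.22×10^4).
L = 10·(0.5079 + 4) = 45.08 dB.

45.1 dB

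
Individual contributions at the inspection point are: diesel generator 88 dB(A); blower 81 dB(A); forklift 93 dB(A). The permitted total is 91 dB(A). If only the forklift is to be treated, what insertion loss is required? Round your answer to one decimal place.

Fixed contribution from the other sources: Σ 10^(L/10) = 10^(88/10) + 10^(81/10) = 7.568e+08 (88.79 dB(A)).
To meet 91 dB(A) overall, the treated forklift may contribute at most 10^(91/10) − 7.568e+08 = 5.021e+08, i.e. 87.01 dB(A).
So the forklift must be reduced from 93 to 87.01 dB(A): IL = 5.99 dB.

6.0 dB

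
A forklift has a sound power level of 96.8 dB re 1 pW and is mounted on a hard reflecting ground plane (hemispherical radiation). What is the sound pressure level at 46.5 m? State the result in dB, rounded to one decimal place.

55.5 dB

Free-field hemispherical radiation: L_p = L_w − 10·log₁₀(2π·r²), r = 46.5 m.
2π·r² = 1.359e+04 m², 10·log₁₀ of that is 41.331 dB.
L_p = 96.8 − 41.331 = 55.47 dB.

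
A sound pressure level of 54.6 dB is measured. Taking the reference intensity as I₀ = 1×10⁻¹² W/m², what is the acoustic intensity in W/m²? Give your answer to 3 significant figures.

2.88e-07 W/m²

L = 10·log₁₀(I/I₀) ⇒ I = I₀·10^(L/10) = 10⁻¹² × 10^5.46.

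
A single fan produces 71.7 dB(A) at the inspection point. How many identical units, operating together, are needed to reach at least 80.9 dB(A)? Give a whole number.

9

The shortfall is 80.9 − 71.7 = 9.2 dB, and N units add 10·log₁₀ N, so need 10·log₁₀ N ≥ 9.2.
N ≥ 10^(9.2/10) = 8.318, so N = 9.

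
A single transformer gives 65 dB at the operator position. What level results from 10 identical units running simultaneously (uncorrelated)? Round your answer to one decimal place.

With 10 equal, uncorrelated contributions the intensity is 10× that of one unit, giving a rise of 10·log₁₀ 10.
L_total = 65 + 10·log₁₀(10) = 65 + 10.000 = 75.00 dB.

75.0 dB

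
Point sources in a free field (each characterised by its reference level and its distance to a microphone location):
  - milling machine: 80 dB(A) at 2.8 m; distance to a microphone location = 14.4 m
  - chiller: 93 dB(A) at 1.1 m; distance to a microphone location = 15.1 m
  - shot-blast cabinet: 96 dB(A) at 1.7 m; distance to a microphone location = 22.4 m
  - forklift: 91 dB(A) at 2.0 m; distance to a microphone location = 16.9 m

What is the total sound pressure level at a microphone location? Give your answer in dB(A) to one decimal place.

77.4 dB(A)

Propagate each source to the receiver with L = L_ref − 20·log₁₀(r/r_ref), then add intensities.
milling machine: 80 − 20·log₁₀(14.4/2.8) = 80 − 14.22 = 65.78 dB(A).
chiller: 93 − 20·log₁₀(15.1/1.1) = 93 − 22.75 = 70.25 dB(A).
shot-blast cabinet: 96 − 20·log₁₀(22.4/1.7) = 96 − 22.40 = 73.60 dB(A).
forklift: 91 − 20·log₁₀(16.9/2.0) = 91 − 18.54 = 72.46 dB(A).
Σ 10^(L/10) = 5.493e+07 → L_total = 10·log₁₀(5.493e+07) = 77.40 dB(A).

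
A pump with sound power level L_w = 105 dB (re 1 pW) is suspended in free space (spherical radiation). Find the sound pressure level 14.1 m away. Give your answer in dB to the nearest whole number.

L_p = L_w − 10·log₁₀(4π·r²) with r = 14.1 m.
4π·r² = 2498 m², 10·log₁₀ of that is 33.976 dB.
L_p = 105 − 33.976 = 71.02 dB.

71 dB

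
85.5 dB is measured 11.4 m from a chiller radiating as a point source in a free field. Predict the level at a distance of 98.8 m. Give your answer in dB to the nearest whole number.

67 dB

For a point source, L₂ = L₁ − 20·log₁₀(r₂/r₁).
L₂ = 85.5 − 20·log₁₀(98.8/11.4) = 85.5 − 18.757 = 66.74 dB.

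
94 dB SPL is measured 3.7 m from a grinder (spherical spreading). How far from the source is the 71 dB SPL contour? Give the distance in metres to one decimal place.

Point-source spreading drops the level by 20·log₁₀(r₂/r₁); inverting, r₂/r₁ = 10^(ΔL/20).
r₂ = 3.7·10^((94−71)/20) = 3.7·10^(23.0/20) = 52.26 m.

52.3 m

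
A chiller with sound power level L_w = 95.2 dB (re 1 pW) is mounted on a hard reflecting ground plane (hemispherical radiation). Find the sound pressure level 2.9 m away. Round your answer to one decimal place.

The power spreads over a hemisphere of area 2π·r², so L_p = L_w − 10·log₁₀(2π·r²).
2π·r² = 52.84 m², 10·log₁₀ of that is 17.230 dB.
L_p = 95.2 − 17.230 = 77.97 dB.

78.0 dB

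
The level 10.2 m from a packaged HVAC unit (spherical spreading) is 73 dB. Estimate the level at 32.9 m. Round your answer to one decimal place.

Spherical spreading from a point source gives a 20·log₁₀(r₂/r₁) drop.
L₂ = 73 − 20·log₁₀(32.9/10.2) = 73 − 10.172 = 62.83 dB.

62.8 dB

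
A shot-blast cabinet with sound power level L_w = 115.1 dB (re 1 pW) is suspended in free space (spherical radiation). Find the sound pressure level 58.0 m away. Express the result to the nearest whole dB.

L_p = L_w − 10·log₁₀(4π·r²) with r = 58.0 m.
4π·r² = 4.227e+04 m², 10·log₁₀ of that is 46.261 dB.
L_p = 115.1 − 46.261 = 68.84 dB.

69 dB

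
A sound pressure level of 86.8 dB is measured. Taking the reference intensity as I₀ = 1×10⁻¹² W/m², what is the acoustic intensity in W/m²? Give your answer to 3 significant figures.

I = I₀·10^(L/10) = 10⁻¹² × 10^(86.8/10) = 10^(-3.320).

0.000479 W/m²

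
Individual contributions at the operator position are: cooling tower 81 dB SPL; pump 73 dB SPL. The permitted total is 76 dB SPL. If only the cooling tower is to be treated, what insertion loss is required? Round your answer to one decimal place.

The untreated sources together contribute 10^(73/10) = 1.995e+07, i.e. 73.00 dB SPL.
The limit corresponds to 10^(76/10) = 3.981e+07; subtracting the fixed part leaves 1.986e+07 for the cooling tower, i.e. 72.98 dB SPL.
So the cooling tower must be reduced from 81 to 72.98 dB SPL: IL = 8.02 dB.

8.0 dB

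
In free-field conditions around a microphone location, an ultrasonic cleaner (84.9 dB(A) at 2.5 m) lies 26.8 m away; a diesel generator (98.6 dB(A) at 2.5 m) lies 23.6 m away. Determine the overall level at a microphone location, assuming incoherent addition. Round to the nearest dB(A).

79 dB(A)

Propagate each source to the receiver with L = L_ref − 20·log₁₀(r/r_ref), then add intensities.
ultrasonic cleaner: 84.9 − 20·log₁₀(26.8/2.5) = 84.9 − 20.60 = 64.30 dB(A).
diesel generator: 98.6 − 20·log₁₀(23.6/2.5) = 98.6 − 19.50 = 79.10 dB(A).
Σ 10^(L/10) = 8.398e+07 → L_total = 10·log₁₀(8.398e+07) = 79.24 dB(A).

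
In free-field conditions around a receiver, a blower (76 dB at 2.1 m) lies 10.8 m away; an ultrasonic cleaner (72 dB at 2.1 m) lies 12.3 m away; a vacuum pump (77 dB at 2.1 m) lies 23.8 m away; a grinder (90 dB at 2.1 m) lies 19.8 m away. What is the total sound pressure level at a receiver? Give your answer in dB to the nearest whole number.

71 dB

First find each source's level at the receiver (point-source: −20·log₁₀(r/r_ref)), then combine on an intensity basis.
blower: 76 − 20·log₁₀(10.8/2.1) = 76 − 14.22 = 61.78 dB.
ultrasonic cleaner: 72 − 20·log₁₀(12.3/2.1) = 72 − 15.35 = 56.65 dB.
vacuum pump: 77 − 20·log₁₀(23.8/2.1) = 77 − 21.09 = 55.91 dB.
grinder: 90 − 20·log₁₀(19.8/2.1) = 90 − 19.49 = 70.51 dB.
Σ 10^(L/10) = 1.361e+07 → L_total = 10·log₁₀(1.361e+07) = 71.34 dB.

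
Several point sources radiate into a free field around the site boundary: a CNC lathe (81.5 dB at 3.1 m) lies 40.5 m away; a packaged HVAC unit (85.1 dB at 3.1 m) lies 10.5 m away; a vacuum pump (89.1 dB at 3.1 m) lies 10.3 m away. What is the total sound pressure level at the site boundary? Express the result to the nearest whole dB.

Propagate each source to the receiver with L = L_ref − 20·log₁₀(r/r_ref), then add intensities.
CNC lathe: 81.5 − 20·log₁₀(40.5/3.1) = 81.5 − 22.32 = 59.18 dB.
packaged HVAC unit: 85.1 − 20·log₁₀(10.5/3.1) = 85.1 − 10.60 = 74.50 dB.
vacuum pump: 89.1 − 20·log₁₀(10.3/3.1) = 89.1 − 10.43 = 78.67 dB.
Σ 10^(L/10) = 1.027e+08 → L_total = 10·log₁₀(1.027e+08) = 80.11 dB.

80 dB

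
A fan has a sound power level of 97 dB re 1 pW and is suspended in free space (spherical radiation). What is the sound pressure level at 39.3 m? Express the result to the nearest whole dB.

54 dB

The power spreads over a sphere of area 4π·r², so L_p = L_w − 10·log₁₀(4π·r²).
4π·r² = 1.941e+04 m², 10·log₁₀ of that is 42.880 dB.
L_p = 97 − 42.880 = 54.12 dB.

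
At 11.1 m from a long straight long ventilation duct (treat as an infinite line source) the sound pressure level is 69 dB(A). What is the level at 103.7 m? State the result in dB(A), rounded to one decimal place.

For a line source, L₂ = L₁ − 10·log₁₀(r₂/r₁).
L₂ = 69 − 10·log₁₀(103.7/11.1) = 69 − 9.705 = 59.30 dB(A).

59.3 dB(A)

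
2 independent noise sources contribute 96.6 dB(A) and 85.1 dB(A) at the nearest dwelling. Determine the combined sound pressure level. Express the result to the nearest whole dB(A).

For uncorrelated sources the intensities add, so convert each level to linear form, sum, and take 10·log₁₀ of the total.
Σ 10^(L/10) = 10^(96.6/10) + 10^(85.1/10) = 4.894e+09.
L_total = 10·log₁₀(4.894e+09) = 96.90 dB(A).

97 dB(A)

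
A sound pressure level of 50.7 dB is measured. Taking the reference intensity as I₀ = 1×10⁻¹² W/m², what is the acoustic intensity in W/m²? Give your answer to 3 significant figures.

1.17e-07 W/m²

I = I₀·10^(L/10) = 10⁻¹² × 10^(50.7/10) = 10^(-6.930).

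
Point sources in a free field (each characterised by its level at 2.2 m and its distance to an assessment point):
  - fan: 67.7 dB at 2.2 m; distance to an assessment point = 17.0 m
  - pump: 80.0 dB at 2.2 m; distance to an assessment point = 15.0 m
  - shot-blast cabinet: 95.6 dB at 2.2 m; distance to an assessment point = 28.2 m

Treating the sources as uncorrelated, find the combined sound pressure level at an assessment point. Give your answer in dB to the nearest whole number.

Propagate each source to the receiver with L = L_ref − 20·log₁₀(r/r_ref), then add intensities.
fan: 67.7 − 20·log₁₀(17.0/2.2) = 67.7 − 17.76 = 49.94 dB.
pump: 80.0 − 20·log₁₀(15.0/2.2) = 80.0 − 16.67 = 63.33 dB.
shot-blast cabinet: 95.6 − 20·log₁₀(28.2/2.2) = 95.6 − 22.16 = 73.44 dB.
Σ 10^(L/10) = 2.435e+07 → L_total = 10·log₁₀(2.435e+07) = 73.86 dB.

74 dB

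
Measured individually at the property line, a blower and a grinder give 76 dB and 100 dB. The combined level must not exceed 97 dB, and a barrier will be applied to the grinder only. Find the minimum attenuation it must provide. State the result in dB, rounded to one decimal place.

The untreated sources together contribute 10^(76/10) = 3.981e+07, i.e. 76.00 dB.
The limit corresponds to 10^(97/10) = 5.012e+09; subtracting the fixed part leaves 4.972e+09 for the grinder, i.e. 96.97 dB.
So the grinder must be reduced from 100 to 96.97 dB: IL = 3.03 dB.

3.0 dB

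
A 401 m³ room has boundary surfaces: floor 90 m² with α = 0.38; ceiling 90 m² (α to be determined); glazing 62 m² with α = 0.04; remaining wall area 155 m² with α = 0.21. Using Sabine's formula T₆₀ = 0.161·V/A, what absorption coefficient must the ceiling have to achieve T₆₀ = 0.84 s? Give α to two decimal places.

A = 0.161·V/T₆₀ = 0.161·401/0.84 = 76.86 m² sabins.
Absorption from the other surfaces = 90·0.38 + 62·0.04 + 155·0.21 = 69.23 m², so the ceiling must supply 7.63 m² over 90 m².
α = 7.63/90 = 0.085.

0.08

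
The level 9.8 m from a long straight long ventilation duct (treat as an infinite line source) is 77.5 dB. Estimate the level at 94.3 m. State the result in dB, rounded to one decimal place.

67.7 dB

For a line source, L₂ = L₁ − 10·log₁₀(r₂/r₁).
L₂ = 77.5 − 10·log₁₀(94.3/9.8) = 77.5 − 9.833 = 67.67 dB.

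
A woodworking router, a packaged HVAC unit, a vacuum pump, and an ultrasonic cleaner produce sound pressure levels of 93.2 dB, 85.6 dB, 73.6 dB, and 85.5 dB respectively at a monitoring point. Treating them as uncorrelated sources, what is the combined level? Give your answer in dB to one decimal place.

Incoherent sources combine by intensity addition: L_total = 10·log₁₀(Σ 10^(L_i/10)).
Σ 10^(L/10) = 10^(93.2/10) + 10^(85.6/10) + 10^(73.6/10) + 10^(85.5/10) = 2.830e+09.
L_total = 10·log₁₀(2.830e+09) = 94.52 dB.

94.5 dB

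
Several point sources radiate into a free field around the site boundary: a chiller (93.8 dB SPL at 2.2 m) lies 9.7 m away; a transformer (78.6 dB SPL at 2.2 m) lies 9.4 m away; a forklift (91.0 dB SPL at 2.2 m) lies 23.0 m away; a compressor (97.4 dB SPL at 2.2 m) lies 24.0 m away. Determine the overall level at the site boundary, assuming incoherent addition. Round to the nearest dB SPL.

First find each source's level at the receiver (point-source: −20·log₁₀(r/r_ref)), then combine on an intensity basis.
chiller: 93.8 − 20·log₁₀(9.7/2.2) = 93.8 − 12.89 = 80.91 dB SPL.
transformer: 78.6 − 20·log₁₀(9.4/2.2) = 78.6 − 12.61 = 65.99 dB SPL.
forklift: 91.0 − 20·log₁₀(23.0/2.2) = 91.0 − 20.39 = 70.61 dB SPL.
compressor: 97.4 − 20·log₁₀(24.0/2.2) = 97.4 − 20.76 = 76.64 dB SPL.
Σ 10^(L/10) = 1.851e+08 → L_total = 10·log₁₀(1.851e+08) = 82.67 dB SPL.

83 dB SPL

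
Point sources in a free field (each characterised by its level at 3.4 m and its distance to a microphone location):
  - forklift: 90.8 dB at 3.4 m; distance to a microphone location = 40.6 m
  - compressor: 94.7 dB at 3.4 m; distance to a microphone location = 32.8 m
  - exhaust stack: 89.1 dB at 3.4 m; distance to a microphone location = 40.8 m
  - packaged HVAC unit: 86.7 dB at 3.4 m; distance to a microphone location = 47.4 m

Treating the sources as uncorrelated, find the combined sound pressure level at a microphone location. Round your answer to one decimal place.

Apply inverse-square spreading to bring every level to the receiver, then sum 10^(L/10).
forklift: 90.8 − 20·log₁₀(40.6/3.4) = 90.8 − 21.54 = 69.26 dB.
compressor: 94.7 − 20·log₁₀(32.8/3.4) = 94.7 − 19.69 = 75.01 dB.
exhaust stack: 89.1 − 20·log₁₀(40.8/3.4) = 89.1 − 21.58 = 67.52 dB.
packaged HVAC unit: 86.7 − 20·log₁₀(47.4/3.4) = 86.7 − 22.89 = 63.81 dB.
Σ 10^(L/10) = 4.819e+07 → L_total = 10·log₁₀(4.819e+07) = 76.83 dB.

76.8 dB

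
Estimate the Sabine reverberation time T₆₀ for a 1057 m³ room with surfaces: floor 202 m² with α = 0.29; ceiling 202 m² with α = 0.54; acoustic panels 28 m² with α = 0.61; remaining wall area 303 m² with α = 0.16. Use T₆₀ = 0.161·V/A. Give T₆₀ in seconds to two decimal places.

0.73 s

A = Σ Sᵢαᵢ = 202·0.29 + 202·0.54 + 28·0.61 + 303·0.16 = 233.22 m².
T₆₀ = 0.161 × 1057 / 233.22 = 0.730 s.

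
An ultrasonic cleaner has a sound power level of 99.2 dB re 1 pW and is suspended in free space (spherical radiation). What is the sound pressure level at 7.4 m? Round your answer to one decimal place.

L_p = L_w − 10·log₁₀(4π·r²) with r = 7.4 m.
4π·r² = 688.1 m², 10·log₁₀ of that is 28.377 dB.
L_p = 99.2 − 28.377 = 70.82 dB.

70.8 dB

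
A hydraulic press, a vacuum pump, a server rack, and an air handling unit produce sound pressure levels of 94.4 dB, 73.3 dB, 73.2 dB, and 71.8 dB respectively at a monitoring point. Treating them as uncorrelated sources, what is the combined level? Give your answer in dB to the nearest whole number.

Incoherent sources combine by intensity addition: L_total = 10·log₁₀(Σ 10^(L_i/10)).
Σ 10^(L/10) = 10^(94.4/10) + 10^(73.3/10) + 10^(73.2/10) + 10^(71.8/10) = 2.812e+09.
L_total = 10·log₁₀(2.812e+09) = 94.49 dB.

94 dB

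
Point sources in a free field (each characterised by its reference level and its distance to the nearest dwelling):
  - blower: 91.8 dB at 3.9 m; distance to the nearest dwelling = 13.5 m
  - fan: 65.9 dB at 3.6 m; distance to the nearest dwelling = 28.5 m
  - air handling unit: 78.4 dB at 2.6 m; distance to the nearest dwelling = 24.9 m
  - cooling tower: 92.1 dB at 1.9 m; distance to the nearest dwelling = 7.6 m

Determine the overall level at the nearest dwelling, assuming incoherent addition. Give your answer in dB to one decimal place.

83.6 dB

Apply inverse-square spreading to bring every level to the receiver, then sum 10^(L/10).
blower: 91.8 − 20·log₁₀(13.5/3.9) = 91.8 − 10.79 = 81.01 dB.
fan: 65.9 − 20·log₁₀(28.5/3.6) = 65.9 − 17.97 = 47.93 dB.
air handling unit: 78.4 − 20·log₁₀(24.9/2.6) = 78.4 − 19.62 = 58.78 dB.
cooling tower: 92.1 − 20·log₁₀(7.6/1.9) = 92.1 − 12.04 = 80.06 dB.
Σ 10^(L/10) = 2.285e+08 → L_total = 10·log₁₀(2.285e+08) = 83.59 dB.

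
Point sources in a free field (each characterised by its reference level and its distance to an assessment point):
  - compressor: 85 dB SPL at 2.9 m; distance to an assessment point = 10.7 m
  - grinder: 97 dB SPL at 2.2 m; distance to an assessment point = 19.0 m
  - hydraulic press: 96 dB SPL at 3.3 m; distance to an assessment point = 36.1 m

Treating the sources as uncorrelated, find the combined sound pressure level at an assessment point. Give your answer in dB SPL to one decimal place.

First find each source's level at the receiver (point-source: −20·log₁₀(r/r_ref)), then combine on an intensity basis.
compressor: 85 − 20·log₁₀(10.7/2.9) = 85 − 11.34 = 73.66 dB SPL.
grinder: 97 − 20·log₁₀(19.0/2.2) = 97 − 18.73 = 78.27 dB SPL.
hydraulic press: 96 − 20·log₁₀(36.1/3.3) = 96 − 20.78 = 75.22 dB SPL.
Σ 10^(L/10) = 1.237e+08 → L_total = 10·log₁₀(1.237e+08) = 80.92 dB SPL.

80.9 dB SPL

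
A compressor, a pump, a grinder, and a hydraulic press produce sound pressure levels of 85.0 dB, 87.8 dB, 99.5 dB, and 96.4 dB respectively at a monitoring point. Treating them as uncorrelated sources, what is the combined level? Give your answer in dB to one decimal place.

For uncorrelated sources the intensities add, so convert each level to linear form, sum, and take 10·log₁₀ of the total.
Σ 10^(L/10) = 10^(85.0/10) + 10^(87.8/10) + 10^(99.5/10) + 10^(96.4/10) = 1.420e+10.
L_total = 10·log₁₀(1.420e+10) = 101.52 dB.

101.5 dB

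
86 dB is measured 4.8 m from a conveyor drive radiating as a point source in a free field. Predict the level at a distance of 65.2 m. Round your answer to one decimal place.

For a point source, L₂ = L₁ − 20·log₁₀(r₂/r₁).
L₂ = 86 − 20·log₁₀(65.2/4.8) = 86 − 22.660 = 63.34 dB.

63.3 dB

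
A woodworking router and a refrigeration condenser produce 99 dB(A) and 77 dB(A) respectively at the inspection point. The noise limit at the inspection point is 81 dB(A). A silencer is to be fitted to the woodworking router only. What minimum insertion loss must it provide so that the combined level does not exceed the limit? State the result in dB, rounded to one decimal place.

20.2 dB

Fixed contribution from the other source: Σ 10^(L/10) = 10^(77/10) = 5.012e+07 (77.00 dB(A)).
To meet 81 dB(A) overall, the treated woodworking router may contribute at most 10^(81/10) − 5.012e+07 = 7.577e+07, i.e. 78.80 dB(A).
Required insertion loss = 99 − 78.80 = 20.20 dB.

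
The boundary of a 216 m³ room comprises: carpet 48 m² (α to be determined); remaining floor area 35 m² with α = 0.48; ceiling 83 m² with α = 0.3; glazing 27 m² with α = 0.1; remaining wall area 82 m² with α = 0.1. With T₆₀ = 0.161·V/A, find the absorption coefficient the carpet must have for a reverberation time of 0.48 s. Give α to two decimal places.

0.41

Required total absorption A = 0.161·216/0.48 = 72.45 m².
Absorption from the other surfaces = 35·0.48 + 83·0.3 + 27·0.1 + 82·0.1 = 52.60 m², so the carpet must supply 19.85 m² over 48 m².
α = 19.85/48 = 0.414.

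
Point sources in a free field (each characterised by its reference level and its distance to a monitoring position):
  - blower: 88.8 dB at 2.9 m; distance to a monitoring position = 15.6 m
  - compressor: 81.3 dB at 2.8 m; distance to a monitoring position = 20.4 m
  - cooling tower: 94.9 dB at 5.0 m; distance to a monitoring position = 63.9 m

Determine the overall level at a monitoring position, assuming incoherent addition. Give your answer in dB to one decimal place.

Propagate each source to the receiver with L = L_ref − 20·log₁₀(r/r_ref), then add intensities.
blower: 88.8 − 20·log₁₀(15.6/2.9) = 88.8 − 14.61 = 74.19 dB.
compressor: 81.3 − 20·log₁₀(20.4/2.8) = 81.3 − 17.25 = 64.05 dB.
cooling tower: 94.9 − 20·log₁₀(63.9/5.0) = 94.9 − 22.13 = 72.77 dB.
Σ 10^(L/10) = 4.768e+07 → L_total = 10·log₁₀(4.768e+07) = 76.78 dB.

76.8 dB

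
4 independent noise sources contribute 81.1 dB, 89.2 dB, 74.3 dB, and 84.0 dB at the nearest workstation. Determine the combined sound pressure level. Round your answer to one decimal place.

90.9 dB

For uncorrelated sources the intensities add, so convert each level to linear form, sum, and take 10·log₁₀ of the total.
Σ 10^(L/10) = 10^(81.1/10) + 10^(89.2/10) + 10^(74.3/10) + 10^(84.0/10) = 1.239e+09.
L_total = 10·log₁₀(1.239e+09) = 90.93 dB.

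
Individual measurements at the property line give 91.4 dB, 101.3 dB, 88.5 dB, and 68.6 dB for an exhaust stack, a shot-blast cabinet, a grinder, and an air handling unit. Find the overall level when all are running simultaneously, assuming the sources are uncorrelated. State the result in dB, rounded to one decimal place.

101.9 dB

For uncorrelated sources the intensities add, so convert each level to linear form, sum, and take 10·log₁₀ of the total.
Σ 10^(L/10) = 10^(91.4/10) + 10^(101.3/10) + 10^(88.5/10) + 10^(68.6/10) = 1.559e+10.
L_total = 10·log₁₀(1.559e+10) = 101.93 dB.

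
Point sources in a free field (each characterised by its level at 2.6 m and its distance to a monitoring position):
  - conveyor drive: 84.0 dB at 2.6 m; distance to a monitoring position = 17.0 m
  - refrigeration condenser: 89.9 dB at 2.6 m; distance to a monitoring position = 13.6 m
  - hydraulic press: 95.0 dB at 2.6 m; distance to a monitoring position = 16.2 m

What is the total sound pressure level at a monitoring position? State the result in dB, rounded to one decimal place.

First find each source's level at the receiver (point-source: −20·log₁₀(r/r_ref)), then combine on an intensity basis.
conveyor drive: 84.0 − 20·log₁₀(17.0/2.6) = 84.0 − 16.31 = 67.69 dB.
refrigeration condenser: 89.9 − 20·log₁₀(13.6/2.6) = 89.9 − 14.37 = 75.53 dB.
hydraulic press: 95.0 − 20·log₁₀(16.2/2.6) = 95.0 − 15.89 = 79.11 dB.
Σ 10^(L/10) = 1.230e+08 → L_total = 10·log₁₀(1.230e+08) = 80.90 dB.

80.9 dB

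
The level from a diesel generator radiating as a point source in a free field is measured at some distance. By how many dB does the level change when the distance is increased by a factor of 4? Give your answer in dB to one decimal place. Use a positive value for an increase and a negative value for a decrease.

-12.0 dB

Point-source spreading: ΔL = −20·log₁₀(r₂/r₁).
ΔL = −20·log₁₀(4) = -12.04 dB.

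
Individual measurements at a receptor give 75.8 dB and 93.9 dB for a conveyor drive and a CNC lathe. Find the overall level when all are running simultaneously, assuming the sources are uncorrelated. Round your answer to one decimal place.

94.0 dB

For uncorrelated sources the intensities add, so convert each level to linear form, sum, and take 10·log₁₀ of the total.
Σ 10^(L/10) = 10^(75.8/10) + 10^(93.9/10) = 2.493e+09.
L_total = 10·log₁₀(2.493e+09) = 93.97 dB.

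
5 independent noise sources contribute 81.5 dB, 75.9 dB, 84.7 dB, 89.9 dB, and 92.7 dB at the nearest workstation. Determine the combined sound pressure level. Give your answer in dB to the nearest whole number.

95 dB

For uncorrelated sources the intensities add, so convert each level to linear form, sum, and take 10·log₁₀ of the total.
Σ 10^(L/10) = 10^(81.5/10) + 10^(75.9/10) + 10^(84.7/10) + 10^(89.9/10) + 10^(92.7/10) = 3.315e+09.
L_total = 10·log₁₀(3.315e+09) = 95.20 dB.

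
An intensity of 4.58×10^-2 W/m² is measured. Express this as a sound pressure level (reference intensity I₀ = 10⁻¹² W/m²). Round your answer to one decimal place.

Dividing by I₀ shifts the exponent by 12: I/I₀ = 4.58×10^10.
L = 10·(0.6609 + 10) = 106.61 dB.

106.6 dB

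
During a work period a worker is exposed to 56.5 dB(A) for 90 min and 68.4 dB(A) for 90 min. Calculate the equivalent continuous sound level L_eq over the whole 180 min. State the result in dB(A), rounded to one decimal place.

65.7 dB(A)

Weight each interval's intensity by its duration and average over T = 180 min:
Σ tᵢ·10^(Lᵢ/10) = 90·10^(56.5/10) + 90·10^(68.4/10) = 6.628e+08.
L_eq = 10·log₁₀(6.628e+08/180) = 65.66 dB(A).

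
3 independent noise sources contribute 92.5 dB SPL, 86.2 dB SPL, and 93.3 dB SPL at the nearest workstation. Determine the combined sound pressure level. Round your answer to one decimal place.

For uncorrelated sources the intensities add, so convert each level to linear form, sum, and take 10·log₁₀ of the total.
Σ 10^(L/10) = 10^(92.5/10) + 10^(86.2/10) + 10^(93.3/10) = 4.333e+09.
L_total = 10·log₁₀(4.333e+09) = 96.37 dB SPL.

96.4 dB SPL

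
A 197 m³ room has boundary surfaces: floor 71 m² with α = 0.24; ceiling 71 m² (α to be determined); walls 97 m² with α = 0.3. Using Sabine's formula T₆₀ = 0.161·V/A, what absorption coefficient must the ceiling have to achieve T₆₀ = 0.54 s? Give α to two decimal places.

A = 0.161·V/T₆₀ = 0.161·197/0.54 = 58.74 m² sabins.
Absorption from the other surfaces = 71·0.24 + 97·0.3 = 46.14 m², so the ceiling must supply 12.60 m² over 71 m².
α = 12.60/71 = 0.177.

0.18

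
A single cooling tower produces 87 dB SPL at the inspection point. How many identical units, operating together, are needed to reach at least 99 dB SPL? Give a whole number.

N identical sources give L₁ + 10·log₁₀ N, so require 10·log₁₀ N ≥ 99 − 87 = 12.0 dB.
N ≥ 10^(12.0/10) = 15.849, so N = 16.

16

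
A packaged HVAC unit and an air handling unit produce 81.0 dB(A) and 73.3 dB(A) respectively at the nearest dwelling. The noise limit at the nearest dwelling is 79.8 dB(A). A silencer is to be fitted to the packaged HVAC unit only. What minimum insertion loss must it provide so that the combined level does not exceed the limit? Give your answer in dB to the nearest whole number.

Everything except the packaged HVAC unit sums to 10^(73.3/10) = 2.138e+07 in linear terms, 73.30 dB(A).
To meet 79.8 dB(A) overall, the treated packaged HVAC unit may contribute at most 10^(79.8/10) − 2.138e+07 = 7.412e+07, i.e. 78.70 dB(A).
Required insertion loss = 81.0 − 78.70 = 2.30 dB.

2 dB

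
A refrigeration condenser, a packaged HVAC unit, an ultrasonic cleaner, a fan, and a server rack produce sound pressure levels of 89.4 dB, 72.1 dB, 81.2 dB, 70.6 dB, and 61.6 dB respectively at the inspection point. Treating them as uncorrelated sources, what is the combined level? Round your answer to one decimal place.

Incoherent sources combine by intensity addition: L_total = 10·log₁₀(Σ 10^(L_i/10)).
Σ 10^(L/10) = 10^(89.4/10) + 10^(72.1/10) + 10^(81.2/10) + 10^(70.6/10) + 10^(61.6/10) = 1.032e+09.
L_total = 10·log₁₀(1.032e+09) = 90.14 dB.

90.1 dB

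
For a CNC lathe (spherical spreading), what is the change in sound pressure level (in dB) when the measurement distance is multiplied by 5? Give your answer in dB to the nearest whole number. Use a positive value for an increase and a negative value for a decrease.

-14 dB

Point-source spreading: ΔL = −20·log₁₀(r₂/r₁).
ΔL = −20·log₁₀(5) = -13.98 dB.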